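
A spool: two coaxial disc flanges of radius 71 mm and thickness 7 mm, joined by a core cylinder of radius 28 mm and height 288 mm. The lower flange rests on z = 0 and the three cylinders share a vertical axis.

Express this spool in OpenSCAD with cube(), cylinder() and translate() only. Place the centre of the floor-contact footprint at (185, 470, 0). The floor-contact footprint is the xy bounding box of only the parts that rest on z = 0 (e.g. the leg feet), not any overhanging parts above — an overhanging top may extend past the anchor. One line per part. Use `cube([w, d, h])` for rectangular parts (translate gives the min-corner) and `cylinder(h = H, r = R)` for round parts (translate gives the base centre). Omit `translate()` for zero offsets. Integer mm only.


translate([185, 470, 0]) cylinder(h = 7, r = 71);
translate([185, 470, 7]) cylinder(h = 288, r = 28);
translate([185, 470, 295]) cylinder(h = 7, r = 71);


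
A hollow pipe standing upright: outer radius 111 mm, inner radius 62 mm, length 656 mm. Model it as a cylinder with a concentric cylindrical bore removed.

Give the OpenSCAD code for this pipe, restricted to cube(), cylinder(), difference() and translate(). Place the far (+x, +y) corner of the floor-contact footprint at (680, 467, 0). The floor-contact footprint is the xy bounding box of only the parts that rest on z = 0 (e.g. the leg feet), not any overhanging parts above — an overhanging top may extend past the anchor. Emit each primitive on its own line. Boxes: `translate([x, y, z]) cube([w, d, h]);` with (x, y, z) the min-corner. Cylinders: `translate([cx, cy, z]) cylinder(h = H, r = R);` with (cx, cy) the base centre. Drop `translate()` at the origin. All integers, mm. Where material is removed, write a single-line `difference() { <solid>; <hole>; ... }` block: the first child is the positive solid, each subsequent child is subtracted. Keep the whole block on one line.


difference() { translate([569, 356, 0]) cylinder(h = 656, r = 111); translate([569, 356, 0]) cylinder(h = 656, r = 62); }


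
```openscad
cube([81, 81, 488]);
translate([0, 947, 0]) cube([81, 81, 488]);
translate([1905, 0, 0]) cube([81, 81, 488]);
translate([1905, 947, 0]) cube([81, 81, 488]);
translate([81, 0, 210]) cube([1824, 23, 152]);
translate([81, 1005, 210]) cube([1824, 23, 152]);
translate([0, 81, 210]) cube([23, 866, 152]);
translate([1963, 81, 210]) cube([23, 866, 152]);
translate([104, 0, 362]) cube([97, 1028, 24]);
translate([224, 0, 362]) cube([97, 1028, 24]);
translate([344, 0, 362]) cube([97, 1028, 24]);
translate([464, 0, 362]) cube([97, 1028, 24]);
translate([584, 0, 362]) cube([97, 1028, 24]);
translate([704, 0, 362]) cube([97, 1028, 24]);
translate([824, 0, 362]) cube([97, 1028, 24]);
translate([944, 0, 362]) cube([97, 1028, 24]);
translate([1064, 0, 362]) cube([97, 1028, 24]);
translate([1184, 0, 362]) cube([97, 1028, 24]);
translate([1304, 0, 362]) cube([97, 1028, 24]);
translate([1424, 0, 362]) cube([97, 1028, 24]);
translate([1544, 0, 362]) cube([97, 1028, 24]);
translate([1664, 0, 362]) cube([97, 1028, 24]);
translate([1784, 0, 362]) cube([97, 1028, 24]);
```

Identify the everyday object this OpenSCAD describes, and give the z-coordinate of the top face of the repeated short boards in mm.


A bed frame. The slat-top height is 386 mm.

Four posts, four rails, and a row of slats — a bed frame. Slats sit on the rails at z = 210 + 152 = 362; with slat thickness 24, the top is 386 mm.


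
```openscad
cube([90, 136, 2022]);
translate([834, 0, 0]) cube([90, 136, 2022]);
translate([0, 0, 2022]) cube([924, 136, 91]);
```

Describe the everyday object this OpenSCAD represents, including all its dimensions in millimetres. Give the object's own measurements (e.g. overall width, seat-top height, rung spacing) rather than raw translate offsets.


A door frame. The clear opening is 744 mm wide and 2022 mm high. Two 90 mm wide jambs, 136 mm deep, stand either side of the opening from the floor to the top of the opening. A 91 mm thick head sits across the top of both jambs, spanning the full outside width of the frame.


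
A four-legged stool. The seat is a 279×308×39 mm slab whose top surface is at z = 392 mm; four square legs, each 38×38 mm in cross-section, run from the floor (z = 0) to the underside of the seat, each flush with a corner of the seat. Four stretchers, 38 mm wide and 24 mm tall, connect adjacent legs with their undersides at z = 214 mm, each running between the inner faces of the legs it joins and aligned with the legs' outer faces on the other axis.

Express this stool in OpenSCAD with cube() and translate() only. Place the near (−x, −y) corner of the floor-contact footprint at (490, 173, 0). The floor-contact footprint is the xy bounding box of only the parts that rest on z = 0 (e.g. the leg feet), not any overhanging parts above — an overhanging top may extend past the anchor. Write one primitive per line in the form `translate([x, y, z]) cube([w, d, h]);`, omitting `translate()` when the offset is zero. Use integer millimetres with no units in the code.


translate([490, 173, 353]) cube([279, 308, 39]);
translate([490, 173, 0]) cube([38, 38, 353]);
translate([731, 173, 0]) cube([38, 38, 353]);
translate([490, 443, 0]) cube([38, 38, 353]);
translate([731, 443, 0]) cube([38, 38, 353]);
translate([528, 173, 214]) cube([203, 38, 24]);
translate([528, 443, 214]) cube([203, 38, 24]);
translate([490, 211, 214]) cube([38, 232, 24]);
translate([731, 211, 214]) cube([38, 232, 24]);


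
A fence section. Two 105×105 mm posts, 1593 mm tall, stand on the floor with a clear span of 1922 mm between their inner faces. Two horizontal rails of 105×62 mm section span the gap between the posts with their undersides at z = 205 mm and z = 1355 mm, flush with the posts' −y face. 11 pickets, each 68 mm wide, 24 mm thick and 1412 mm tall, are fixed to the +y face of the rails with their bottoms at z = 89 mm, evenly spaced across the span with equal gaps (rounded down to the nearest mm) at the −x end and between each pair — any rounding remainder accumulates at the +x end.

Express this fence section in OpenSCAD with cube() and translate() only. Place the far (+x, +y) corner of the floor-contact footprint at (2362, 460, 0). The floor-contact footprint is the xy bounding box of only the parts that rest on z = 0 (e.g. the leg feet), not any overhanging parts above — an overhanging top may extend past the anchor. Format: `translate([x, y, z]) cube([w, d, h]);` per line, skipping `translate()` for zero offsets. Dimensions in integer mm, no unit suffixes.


translate([230, 355, 0]) cube([105, 105, 1593]);
translate([2257, 355, 0]) cube([105, 105, 1593]);
translate([335, 355, 205]) cube([1922, 105, 62]);
translate([335, 355, 1355]) cube([1922, 105, 62]);
translate([432, 460, 89]) cube([68, 24, 1412]);
translate([597, 460, 89]) cube([68, 24, 1412]);
translate([762, 460, 89]) cube([68, 24, 1412]);
translate([927, 460, 89]) cube([68, 24, 1412]);
translate([1092, 460, 89]) cube([68, 24, 1412]);
translate([1257, 460, 89]) cube([68, 24, 1412]);
translate([1422, 460, 89]) cube([68, 24, 1412]);
translate([1587, 460, 89]) cube([68, 24, 1412]);
translate([1752, 460, 89]) cube([68, 24, 1412]);
translate([1917, 460, 89]) cube([68, 24, 1412]);
translate([2082, 460, 89]) cube([68, 24, 1412]);


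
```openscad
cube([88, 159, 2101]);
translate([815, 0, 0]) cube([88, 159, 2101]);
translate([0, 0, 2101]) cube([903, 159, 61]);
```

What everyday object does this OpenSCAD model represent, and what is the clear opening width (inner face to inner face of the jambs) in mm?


A door frame. The clear opening width is 727 mm.

Two 2101 mm tall posts with a header on top — a door frame. The left jamb is 88 mm wide at x = 0; the right jamb starts at x = 815. The clear opening is 815 − 88 = 727 mm.


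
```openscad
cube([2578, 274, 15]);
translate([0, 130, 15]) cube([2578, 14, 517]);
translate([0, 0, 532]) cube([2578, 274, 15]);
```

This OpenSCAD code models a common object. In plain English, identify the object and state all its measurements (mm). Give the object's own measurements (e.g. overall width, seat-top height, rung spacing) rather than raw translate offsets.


An I-beam lying along x, 2578 mm long. Overall section height 547 mm. Two flanges 274 mm wide (y) and 15 mm thick, one on the floor and one at the top; a web 14 mm thick runs between them, centred on the flange width.


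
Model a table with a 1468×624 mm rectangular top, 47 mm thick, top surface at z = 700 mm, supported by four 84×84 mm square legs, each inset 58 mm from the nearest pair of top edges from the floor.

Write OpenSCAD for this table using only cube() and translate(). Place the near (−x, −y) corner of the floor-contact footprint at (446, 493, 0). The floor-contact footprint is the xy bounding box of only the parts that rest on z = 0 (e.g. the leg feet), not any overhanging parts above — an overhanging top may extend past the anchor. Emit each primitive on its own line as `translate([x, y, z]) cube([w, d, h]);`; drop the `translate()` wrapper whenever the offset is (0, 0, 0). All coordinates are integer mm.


translate([388, 435, 653]) cube([1468, 624, 47]);
translate([446, 493, 0]) cube([84, 84, 653]);
translate([1714, 493, 0]) cube([84, 84, 653]);
translate([446, 917, 0]) cube([84, 84, 653]);
translate([1714, 917, 0]) cube([84, 84, 653]);


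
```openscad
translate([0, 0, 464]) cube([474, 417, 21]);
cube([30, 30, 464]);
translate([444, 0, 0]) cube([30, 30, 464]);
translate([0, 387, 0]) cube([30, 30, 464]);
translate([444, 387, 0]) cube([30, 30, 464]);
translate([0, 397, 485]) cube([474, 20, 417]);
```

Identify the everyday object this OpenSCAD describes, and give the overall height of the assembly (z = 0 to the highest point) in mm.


A chair. The overall height is 902 mm.

A slab on four corner posts with a tall panel at the back — a chair. The seat slab sits at z = 464 with thickness 21, and the 417 mm backrest starts at the seat top, so the overall height is 464 + 21 + 417 = 902 mm.


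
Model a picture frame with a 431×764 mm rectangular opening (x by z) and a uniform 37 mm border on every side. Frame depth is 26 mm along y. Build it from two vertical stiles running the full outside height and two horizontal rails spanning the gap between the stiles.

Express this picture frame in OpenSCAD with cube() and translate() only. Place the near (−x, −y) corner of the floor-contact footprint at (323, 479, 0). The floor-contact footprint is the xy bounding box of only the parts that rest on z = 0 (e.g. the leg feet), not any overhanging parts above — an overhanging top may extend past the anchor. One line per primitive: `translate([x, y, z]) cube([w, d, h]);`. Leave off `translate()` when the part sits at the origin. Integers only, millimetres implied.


translate([323, 479, 0]) cube([37, 26, 838]);
translate([791, 479, 0]) cube([37, 26, 838]);
translate([360, 479, 0]) cube([431, 26, 37]);
translate([360, 479, 801]) cube([431, 26, 37]);


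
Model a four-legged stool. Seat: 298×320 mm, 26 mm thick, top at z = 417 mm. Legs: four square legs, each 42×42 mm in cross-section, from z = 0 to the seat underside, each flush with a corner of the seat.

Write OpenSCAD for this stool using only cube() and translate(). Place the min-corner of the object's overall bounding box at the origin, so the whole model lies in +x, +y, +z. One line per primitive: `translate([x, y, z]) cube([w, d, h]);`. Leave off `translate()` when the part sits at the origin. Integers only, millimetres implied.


// leg_h = 417 - 26 = 391
translate([0, 0, 391]) cube([298, 320, 26]);
cube([42, 42, 391]);
translate([256, 0, 0]) cube([42, 42, 391]);
translate([0, 278, 0]) cube([42, 42, 391]);
translate([256, 278, 0]) cube([42, 42, 391]);


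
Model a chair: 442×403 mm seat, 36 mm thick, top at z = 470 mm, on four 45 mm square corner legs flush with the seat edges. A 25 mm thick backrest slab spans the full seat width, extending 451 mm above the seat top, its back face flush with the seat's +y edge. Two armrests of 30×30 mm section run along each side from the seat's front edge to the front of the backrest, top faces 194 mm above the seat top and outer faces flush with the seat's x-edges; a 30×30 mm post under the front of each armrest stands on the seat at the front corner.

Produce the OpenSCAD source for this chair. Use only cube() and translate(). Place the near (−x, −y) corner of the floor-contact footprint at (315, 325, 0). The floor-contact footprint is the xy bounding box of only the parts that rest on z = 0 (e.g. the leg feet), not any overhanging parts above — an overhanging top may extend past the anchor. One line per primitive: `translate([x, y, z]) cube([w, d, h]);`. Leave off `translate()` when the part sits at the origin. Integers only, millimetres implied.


translate([315, 325, 434]) cube([442, 403, 36]);
translate([315, 325, 0]) cube([45, 45, 434]);
translate([712, 325, 0]) cube([45, 45, 434]);
translate([315, 683, 0]) cube([45, 45, 434]);
translate([712, 683, 0]) cube([45, 45, 434]);
translate([315, 703, 470]) cube([442, 25, 451]);
translate([315, 325, 634]) cube([30, 378, 30]);
translate([727, 325, 634]) cube([30, 378, 30]);
translate([315, 325, 470]) cube([30, 30, 164]);
translate([727, 325, 470]) cube([30, 30, 164]);


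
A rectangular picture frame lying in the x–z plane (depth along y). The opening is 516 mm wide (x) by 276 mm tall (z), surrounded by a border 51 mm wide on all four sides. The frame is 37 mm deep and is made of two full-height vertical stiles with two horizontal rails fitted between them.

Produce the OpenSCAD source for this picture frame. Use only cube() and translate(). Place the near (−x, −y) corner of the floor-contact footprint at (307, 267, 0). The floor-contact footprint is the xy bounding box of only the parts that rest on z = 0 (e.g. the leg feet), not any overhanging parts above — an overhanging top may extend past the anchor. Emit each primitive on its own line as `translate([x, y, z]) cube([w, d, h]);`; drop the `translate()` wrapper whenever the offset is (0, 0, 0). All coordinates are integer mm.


translate([307, 267, 0]) cube([51, 37, 378]);
translate([874, 267, 0]) cube([51, 37, 378]);
translate([358, 267, 0]) cube([516, 37, 51]);
translate([358, 267, 327]) cube([516, 37, 51]);


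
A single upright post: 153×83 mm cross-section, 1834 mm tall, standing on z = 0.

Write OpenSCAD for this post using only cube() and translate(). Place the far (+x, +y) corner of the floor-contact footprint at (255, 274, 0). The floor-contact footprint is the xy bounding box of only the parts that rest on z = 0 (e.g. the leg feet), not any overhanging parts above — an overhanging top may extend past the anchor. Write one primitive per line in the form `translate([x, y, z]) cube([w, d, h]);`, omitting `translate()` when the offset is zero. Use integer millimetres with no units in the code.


translate([102, 191, 0]) cube([153, 83, 1834]);


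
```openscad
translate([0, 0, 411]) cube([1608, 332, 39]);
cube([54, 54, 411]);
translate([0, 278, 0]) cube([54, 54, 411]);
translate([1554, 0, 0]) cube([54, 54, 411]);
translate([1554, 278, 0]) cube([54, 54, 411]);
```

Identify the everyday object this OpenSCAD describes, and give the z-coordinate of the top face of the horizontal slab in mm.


A bench. The seat-top height is 450 mm.

A long slab on four corner posts — a bench. The slab sits at z = 411 with thickness 39, so the top is 411 + 39 = 450 mm.


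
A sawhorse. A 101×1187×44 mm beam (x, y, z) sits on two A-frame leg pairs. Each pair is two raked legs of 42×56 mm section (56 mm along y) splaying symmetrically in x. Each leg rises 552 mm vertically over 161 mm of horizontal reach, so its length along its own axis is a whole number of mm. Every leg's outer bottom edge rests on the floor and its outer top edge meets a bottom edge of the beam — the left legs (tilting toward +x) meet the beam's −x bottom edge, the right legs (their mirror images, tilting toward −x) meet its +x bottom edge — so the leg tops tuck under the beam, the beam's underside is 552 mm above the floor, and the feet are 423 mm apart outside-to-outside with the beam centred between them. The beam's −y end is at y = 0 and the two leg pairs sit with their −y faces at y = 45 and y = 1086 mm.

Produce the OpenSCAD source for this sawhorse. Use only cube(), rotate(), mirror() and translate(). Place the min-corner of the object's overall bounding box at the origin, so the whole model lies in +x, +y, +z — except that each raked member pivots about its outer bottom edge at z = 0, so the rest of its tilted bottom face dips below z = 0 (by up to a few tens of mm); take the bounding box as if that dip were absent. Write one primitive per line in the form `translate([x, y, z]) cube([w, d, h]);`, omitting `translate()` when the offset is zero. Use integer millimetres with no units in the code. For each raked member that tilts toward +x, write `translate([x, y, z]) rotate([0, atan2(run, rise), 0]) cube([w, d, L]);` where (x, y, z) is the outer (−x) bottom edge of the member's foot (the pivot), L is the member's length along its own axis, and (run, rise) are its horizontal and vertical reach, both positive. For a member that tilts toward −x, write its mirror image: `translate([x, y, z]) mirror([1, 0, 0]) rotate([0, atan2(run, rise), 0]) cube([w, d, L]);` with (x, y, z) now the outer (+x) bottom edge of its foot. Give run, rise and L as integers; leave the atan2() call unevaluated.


translate([161, 0, 552]) cube([101, 1187, 44]);
translate([0, 45, 0]) rotate([0, atan2(161, 552), 0]) cube([42, 56, 575]);
translate([423, 45, 0]) mirror([1, 0, 0]) rotate([0, atan2(161, 552), 0]) cube([42, 56, 575]);
translate([0, 1086, 0]) rotate([0, atan2(161, 552), 0]) cube([42, 56, 575]);
translate([423, 1086, 0]) mirror([1, 0, 0]) rotate([0, atan2(161, 552), 0]) cube([42, 56, 575]);


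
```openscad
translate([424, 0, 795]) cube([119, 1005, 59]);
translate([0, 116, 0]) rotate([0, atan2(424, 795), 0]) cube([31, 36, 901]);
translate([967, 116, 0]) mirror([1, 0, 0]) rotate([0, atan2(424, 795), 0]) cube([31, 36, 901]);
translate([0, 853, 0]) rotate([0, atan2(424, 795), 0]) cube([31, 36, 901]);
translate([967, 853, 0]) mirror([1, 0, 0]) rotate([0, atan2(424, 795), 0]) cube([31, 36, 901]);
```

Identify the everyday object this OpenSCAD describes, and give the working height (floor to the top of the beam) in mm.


A sawhorse. The overall height is 854 mm.

A beam across two mirrored pairs of raked legs — a sawhorse. The beam's underside is at z = 795 (matching the legs' vertical rise in atan2(424, 795)) and the beam is 59 mm tall, so its top is at 795 + 59 = 854 mm. The raked legs top out at the beam's underside, so that is the highest point.


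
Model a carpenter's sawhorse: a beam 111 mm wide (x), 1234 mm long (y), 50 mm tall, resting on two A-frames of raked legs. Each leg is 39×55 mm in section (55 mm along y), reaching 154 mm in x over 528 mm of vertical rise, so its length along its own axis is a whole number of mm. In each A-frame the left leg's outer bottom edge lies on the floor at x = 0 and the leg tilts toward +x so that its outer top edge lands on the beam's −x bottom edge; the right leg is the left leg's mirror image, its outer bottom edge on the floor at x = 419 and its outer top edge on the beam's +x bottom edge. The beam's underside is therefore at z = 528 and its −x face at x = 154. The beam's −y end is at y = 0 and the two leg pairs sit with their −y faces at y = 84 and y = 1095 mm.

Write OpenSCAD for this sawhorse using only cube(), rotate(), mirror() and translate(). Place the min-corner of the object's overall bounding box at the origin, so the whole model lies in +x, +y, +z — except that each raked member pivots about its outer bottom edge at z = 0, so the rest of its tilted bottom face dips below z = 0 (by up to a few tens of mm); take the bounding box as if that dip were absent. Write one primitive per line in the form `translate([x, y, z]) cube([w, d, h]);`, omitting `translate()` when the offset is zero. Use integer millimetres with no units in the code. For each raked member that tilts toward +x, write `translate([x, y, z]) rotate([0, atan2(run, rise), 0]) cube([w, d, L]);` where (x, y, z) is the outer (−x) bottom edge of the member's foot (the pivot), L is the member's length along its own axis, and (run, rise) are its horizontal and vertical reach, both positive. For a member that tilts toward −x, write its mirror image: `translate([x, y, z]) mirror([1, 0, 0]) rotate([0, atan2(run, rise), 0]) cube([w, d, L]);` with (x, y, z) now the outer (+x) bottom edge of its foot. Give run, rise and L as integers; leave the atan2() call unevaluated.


// leg length = √(154² + 528²) = 550
// right-leg outer foot x = 2·154 + 111 = 419
// beam min-corner = (154, 0, 528)
translate([154, 0, 528]) cube([111, 1234, 50]);
translate([0, 84, 0]) rotate([0, atan2(154, 528), 0]) cube([39, 55, 550]);
translate([419, 84, 0]) mirror([1, 0, 0]) rotate([0, atan2(154, 528), 0]) cube([39, 55, 550]);
translate([0, 1095, 0]) rotate([0, atan2(154, 528), 0]) cube([39, 55, 550]);
translate([419, 1095, 0]) mirror([1, 0, 0]) rotate([0, atan2(154, 528), 0]) cube([39, 55, 550]);


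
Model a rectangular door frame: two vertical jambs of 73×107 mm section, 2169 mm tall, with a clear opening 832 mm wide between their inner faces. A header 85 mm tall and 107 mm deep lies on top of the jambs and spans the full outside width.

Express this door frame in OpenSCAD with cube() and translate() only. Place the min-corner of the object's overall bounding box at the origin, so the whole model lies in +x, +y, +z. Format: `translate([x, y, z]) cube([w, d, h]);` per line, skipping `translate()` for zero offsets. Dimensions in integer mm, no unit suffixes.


cube([73, 107, 2169]);
translate([905, 0, 0]) cube([73, 107, 2169]);
translate([0, 0, 2169]) cube([978, 107, 85]);


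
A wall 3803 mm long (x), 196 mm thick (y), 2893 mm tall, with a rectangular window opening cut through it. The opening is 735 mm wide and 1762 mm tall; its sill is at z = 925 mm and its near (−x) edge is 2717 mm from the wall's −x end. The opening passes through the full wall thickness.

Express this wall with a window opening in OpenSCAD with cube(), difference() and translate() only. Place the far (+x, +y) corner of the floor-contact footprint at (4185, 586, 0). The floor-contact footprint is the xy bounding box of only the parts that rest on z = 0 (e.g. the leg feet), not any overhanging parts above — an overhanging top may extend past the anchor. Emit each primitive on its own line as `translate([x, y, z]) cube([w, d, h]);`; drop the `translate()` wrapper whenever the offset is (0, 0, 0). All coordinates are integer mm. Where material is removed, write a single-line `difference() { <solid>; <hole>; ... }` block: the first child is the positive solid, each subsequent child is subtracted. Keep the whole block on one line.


difference() { translate([382, 390, 0]) cube([3803, 196, 2893]); translate([3099, 390, 925]) cube([735, 196, 1762]); }


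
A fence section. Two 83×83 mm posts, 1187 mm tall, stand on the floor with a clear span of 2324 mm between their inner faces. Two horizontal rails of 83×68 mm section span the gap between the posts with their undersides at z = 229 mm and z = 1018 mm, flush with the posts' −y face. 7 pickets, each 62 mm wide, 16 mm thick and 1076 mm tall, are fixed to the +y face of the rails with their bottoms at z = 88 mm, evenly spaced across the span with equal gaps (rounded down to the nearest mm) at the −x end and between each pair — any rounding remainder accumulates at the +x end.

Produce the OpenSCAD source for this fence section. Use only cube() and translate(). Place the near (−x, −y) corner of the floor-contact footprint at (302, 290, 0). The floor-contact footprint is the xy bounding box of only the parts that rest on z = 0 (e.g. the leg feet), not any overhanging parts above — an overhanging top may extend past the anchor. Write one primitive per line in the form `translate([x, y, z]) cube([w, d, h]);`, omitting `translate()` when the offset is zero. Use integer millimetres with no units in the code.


translate([302, 290, 0]) cube([83, 83, 1187]);
translate([2709, 290, 0]) cube([83, 83, 1187]);
translate([385, 290, 229]) cube([2324, 83, 68]);
translate([385, 290, 1018]) cube([2324, 83, 68]);
translate([621, 373, 88]) cube([62, 16, 1076]);
translate([919, 373, 88]) cube([62, 16, 1076]);
translate([1217, 373, 88]) cube([62, 16, 1076]);
translate([1515, 373, 88]) cube([62, 16, 1076]);
translate([1813, 373, 88]) cube([62, 16, 1076]);
translate([2111, 373, 88]) cube([62, 16, 1076]);
translate([2409, 373, 88]) cube([62, 16, 1076]);


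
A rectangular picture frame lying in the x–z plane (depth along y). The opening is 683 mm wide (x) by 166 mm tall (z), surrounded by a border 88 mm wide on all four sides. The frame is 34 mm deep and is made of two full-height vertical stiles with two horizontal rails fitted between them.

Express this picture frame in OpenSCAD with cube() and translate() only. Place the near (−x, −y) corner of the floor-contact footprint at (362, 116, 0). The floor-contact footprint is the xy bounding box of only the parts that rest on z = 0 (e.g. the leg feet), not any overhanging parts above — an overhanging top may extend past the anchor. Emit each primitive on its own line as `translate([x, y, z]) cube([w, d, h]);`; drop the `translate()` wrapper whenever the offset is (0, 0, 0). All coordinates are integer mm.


translate([362, 116, 0]) cube([88, 34, 342]);
translate([1133, 116, 0]) cube([88, 34, 342]);
translate([450, 116, 0]) cube([683, 34, 88]);
translate([450, 116, 254]) cube([683, 34, 88]);


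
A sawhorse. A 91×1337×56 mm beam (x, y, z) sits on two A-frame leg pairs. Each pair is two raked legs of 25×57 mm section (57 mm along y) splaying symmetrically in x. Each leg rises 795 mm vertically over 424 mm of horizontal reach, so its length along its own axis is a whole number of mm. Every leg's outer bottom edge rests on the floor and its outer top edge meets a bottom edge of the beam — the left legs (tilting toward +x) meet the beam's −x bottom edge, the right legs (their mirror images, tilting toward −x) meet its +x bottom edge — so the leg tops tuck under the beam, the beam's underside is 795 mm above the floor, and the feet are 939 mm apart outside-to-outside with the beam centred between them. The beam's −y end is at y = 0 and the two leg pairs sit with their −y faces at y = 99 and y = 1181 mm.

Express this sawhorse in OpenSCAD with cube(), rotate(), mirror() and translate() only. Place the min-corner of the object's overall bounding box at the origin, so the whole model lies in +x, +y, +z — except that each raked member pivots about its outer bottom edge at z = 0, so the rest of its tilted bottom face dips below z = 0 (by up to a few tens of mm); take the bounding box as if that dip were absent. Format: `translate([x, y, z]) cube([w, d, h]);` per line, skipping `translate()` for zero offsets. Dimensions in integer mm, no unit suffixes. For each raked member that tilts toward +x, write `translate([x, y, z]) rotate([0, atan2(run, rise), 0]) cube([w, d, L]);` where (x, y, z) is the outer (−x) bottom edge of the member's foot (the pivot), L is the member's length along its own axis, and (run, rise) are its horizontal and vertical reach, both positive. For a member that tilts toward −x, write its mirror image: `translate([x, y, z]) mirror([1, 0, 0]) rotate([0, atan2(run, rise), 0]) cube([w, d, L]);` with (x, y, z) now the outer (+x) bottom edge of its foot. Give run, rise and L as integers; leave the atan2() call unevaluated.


// leg length = √(424² + 795²) = 901
// right-leg outer foot x = 2·424 + 91 = 939
// beam min-corner = (424, 0, 795)
translate([424, 0, 795]) cube([91, 1337, 56]);
translate([0, 99, 0]) rotate([0, atan2(424, 795), 0]) cube([25, 57, 901]);
translate([939, 99, 0]) mirror([1, 0, 0]) rotate([0, atan2(424, 795), 0]) cube([25, 57, 901]);
translate([0, 1181, 0]) rotate([0, atan2(424, 795), 0]) cube([25, 57, 901]);
translate([939, 1181, 0]) mirror([1, 0, 0]) rotate([0, atan2(424, 795), 0]) cube([25, 57, 901]);


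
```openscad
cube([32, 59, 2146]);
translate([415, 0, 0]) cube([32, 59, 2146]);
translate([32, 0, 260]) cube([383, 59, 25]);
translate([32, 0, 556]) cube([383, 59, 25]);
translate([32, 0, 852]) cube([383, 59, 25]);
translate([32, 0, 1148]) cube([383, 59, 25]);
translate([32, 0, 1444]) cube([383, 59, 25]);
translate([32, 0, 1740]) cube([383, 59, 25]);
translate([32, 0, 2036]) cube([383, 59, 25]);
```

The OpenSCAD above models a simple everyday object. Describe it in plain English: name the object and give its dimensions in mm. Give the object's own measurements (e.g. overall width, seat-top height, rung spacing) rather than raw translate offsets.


A straight ladder. Two 32×59 mm vertical rails, 2146 mm tall, stand 447 mm apart (outside-to-outside) with their front faces coplanar on the −y side. 7 rungs, each 59 mm deep and 25 mm tall, span between the inner faces of the rails, front faces flush with the rails. The lowest rung's underside is at z = 260 mm and rungs are spaced 296 mm apart (underside to underside).


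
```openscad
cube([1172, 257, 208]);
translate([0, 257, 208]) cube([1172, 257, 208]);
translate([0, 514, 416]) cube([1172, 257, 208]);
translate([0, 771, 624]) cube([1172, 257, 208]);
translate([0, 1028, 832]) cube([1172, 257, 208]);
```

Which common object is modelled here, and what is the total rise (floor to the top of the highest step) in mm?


A staircase. The total rise is 1040 mm.

5 identical blocks, each offset up and back from the previous — a staircase. Each step is 208 mm tall and there are 5 of them, so the total rise is 5 × 208 = 1040 mm.


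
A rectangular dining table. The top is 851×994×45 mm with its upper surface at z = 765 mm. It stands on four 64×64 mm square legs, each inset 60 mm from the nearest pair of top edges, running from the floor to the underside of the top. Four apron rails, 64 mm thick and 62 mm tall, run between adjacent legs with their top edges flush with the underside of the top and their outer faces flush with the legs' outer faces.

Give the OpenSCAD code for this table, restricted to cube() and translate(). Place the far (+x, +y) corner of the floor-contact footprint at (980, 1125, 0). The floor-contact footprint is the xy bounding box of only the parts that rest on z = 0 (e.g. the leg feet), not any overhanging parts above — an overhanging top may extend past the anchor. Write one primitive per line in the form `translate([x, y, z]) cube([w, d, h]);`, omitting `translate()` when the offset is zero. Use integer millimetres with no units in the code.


// leg_h = 765 - 45 = 720
// apron z = 720 - 62 = 658
translate([189, 191, 720]) cube([851, 994, 45]);
translate([249, 251, 0]) cube([64, 64, 720]);
translate([916, 251, 0]) cube([64, 64, 720]);
translate([249, 1061, 0]) cube([64, 64, 720]);
translate([916, 1061, 0]) cube([64, 64, 720]);
translate([313, 251, 658]) cube([603, 64, 62]);
translate([313, 1061, 658]) cube([603, 64, 62]);
translate([249, 315, 658]) cube([64, 746, 62]);
translate([916, 315, 658]) cube([64, 746, 62]);


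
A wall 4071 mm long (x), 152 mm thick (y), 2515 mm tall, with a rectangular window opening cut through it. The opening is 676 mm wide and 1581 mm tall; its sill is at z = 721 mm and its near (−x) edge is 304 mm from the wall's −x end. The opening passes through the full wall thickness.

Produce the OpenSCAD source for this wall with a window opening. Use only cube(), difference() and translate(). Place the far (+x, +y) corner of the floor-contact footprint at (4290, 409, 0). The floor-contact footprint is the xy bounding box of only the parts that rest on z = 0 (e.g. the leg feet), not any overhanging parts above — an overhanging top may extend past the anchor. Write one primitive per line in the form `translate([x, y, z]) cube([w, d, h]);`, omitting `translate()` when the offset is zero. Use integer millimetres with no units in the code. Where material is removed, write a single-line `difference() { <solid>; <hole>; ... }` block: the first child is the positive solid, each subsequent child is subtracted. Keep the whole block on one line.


difference() { translate([219, 257, 0]) cube([4071, 152, 2515]); translate([523, 257, 721]) cube([676, 152, 1581]); }


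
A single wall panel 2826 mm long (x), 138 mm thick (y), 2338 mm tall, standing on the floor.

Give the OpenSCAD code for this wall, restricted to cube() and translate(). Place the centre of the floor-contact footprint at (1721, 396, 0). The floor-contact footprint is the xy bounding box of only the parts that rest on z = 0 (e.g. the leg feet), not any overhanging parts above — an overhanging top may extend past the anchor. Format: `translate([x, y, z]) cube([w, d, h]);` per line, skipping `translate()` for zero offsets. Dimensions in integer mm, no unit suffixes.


translate([308, 327, 0]) cube([2826, 138, 2338]);


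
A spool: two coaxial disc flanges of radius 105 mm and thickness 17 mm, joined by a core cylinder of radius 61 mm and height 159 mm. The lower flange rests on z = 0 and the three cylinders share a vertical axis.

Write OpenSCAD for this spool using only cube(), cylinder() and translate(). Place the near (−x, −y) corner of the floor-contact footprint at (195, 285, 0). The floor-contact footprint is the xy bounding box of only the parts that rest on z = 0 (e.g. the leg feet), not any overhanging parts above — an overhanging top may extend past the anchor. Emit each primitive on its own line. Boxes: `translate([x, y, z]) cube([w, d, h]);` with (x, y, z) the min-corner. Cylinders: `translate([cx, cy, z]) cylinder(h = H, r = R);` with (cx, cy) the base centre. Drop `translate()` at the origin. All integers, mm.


translate([300, 390, 0]) cylinder(h = 17, r = 105);
translate([300, 390, 17]) cylinder(h = 159, r = 61);
translate([300, 390, 176]) cylinder(h = 17, r = 105);


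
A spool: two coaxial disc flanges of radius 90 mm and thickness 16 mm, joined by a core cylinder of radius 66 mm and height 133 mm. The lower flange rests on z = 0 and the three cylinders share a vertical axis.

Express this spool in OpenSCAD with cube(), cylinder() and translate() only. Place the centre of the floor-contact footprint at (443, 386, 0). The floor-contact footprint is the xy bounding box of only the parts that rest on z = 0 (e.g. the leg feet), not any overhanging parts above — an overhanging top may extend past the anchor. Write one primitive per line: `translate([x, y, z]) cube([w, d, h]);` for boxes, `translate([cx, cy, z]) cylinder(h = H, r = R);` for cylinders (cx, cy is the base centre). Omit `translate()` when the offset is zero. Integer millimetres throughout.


translate([443, 386, 0]) cylinder(h = 16, r = 90);
translate([443, 386, 16]) cylinder(h = 133, r = 66);
translate([443, 386, 149]) cylinder(h = 16, r = 90);


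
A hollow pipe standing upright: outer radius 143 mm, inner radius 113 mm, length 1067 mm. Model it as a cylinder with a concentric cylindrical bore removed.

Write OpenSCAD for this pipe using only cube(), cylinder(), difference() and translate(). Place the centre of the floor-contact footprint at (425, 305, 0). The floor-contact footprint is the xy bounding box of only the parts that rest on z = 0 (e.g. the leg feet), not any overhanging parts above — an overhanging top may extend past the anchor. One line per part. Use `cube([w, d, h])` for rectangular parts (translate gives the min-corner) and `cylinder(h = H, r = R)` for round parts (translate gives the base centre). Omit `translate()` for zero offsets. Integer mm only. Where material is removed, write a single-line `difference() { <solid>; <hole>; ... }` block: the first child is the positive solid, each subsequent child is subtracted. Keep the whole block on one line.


difference() { translate([425, 305, 0]) cylinder(h = 1067, r = 143); translate([425, 305, 0]) cylinder(h = 1067, r = 113); }


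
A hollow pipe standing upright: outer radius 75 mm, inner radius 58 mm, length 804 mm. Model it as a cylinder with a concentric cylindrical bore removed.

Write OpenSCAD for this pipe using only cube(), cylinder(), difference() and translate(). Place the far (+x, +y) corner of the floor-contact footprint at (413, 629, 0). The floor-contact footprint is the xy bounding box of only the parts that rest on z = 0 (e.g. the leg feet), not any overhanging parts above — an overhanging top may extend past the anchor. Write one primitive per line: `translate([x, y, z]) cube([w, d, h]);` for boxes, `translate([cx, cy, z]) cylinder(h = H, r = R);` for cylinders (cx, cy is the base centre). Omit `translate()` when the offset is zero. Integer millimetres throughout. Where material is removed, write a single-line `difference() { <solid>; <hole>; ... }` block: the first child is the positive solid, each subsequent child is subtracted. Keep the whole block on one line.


difference() { translate([338, 554, 0]) cylinder(h = 804, r = 75); translate([338, 554, 0]) cylinder(h = 804, r = 58); }


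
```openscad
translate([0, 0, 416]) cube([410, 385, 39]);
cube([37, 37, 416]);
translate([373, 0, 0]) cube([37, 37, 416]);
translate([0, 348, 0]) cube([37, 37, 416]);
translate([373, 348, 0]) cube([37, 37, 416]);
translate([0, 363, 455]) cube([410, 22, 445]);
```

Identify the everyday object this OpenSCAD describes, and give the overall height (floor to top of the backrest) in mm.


A chair. The overall height is 900 mm.

A slab on four corner posts with a tall panel at the back — a chair. The seat slab sits at z = 416 with thickness 39, and the 445 mm backrest starts at the seat top, so the overall height is 416 + 39 + 445 = 900 mm.


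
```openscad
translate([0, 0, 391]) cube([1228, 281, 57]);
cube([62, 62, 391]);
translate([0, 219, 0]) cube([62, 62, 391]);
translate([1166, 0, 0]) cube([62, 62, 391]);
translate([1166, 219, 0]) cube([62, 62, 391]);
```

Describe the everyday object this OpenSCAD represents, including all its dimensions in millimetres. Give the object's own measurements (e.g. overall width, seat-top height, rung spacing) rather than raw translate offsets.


A bench: a 1228×281 mm seat slab, 57 mm thick, top at z = 448 mm, on four 62×62 mm square legs flush with the seat corners and standing on z = 0.


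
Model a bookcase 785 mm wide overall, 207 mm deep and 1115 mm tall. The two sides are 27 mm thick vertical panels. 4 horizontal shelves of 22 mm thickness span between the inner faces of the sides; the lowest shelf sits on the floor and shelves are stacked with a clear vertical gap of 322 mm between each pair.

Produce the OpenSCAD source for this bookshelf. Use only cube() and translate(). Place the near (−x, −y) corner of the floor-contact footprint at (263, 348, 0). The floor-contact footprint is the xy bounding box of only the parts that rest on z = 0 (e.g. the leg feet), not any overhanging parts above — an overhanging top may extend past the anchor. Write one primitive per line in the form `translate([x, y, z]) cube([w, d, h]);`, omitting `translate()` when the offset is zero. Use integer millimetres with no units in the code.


translate([263, 348, 0]) cube([27, 207, 1115]);
translate([1021, 348, 0]) cube([27, 207, 1115]);
translate([290, 348, 0]) cube([731, 207, 22]);
translate([290, 348, 344]) cube([731, 207, 22]);
translate([290, 348, 688]) cube([731, 207, 22]);
translate([290, 348, 1032]) cube([731, 207, 22]);


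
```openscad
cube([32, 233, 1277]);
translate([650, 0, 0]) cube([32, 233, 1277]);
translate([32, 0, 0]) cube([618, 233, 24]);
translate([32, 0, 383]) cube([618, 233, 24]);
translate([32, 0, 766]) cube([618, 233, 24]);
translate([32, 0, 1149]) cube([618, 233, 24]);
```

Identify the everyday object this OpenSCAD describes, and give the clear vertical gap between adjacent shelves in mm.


A bookshelf. The clear shelf gap is 359 mm.

Two tall side panels with 4 horizontal boards between them — a bookshelf. The first two shelf undersides are at z = 0 and z = 383; with shelf thickness 24, the clear gap is 383 − 0 − 24 = 359 mm.


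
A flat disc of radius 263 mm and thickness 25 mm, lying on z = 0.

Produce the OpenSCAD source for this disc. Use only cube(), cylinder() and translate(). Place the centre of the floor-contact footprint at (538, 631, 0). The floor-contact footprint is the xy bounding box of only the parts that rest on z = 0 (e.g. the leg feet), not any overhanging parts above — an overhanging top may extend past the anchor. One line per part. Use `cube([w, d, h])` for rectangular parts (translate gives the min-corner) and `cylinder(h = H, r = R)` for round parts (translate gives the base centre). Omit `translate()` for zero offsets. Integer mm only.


translate([538, 631, 0]) cylinder(h = 25, r = 263);
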